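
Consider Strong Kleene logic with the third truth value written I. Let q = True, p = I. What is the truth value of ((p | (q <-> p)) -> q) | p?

q <-> p = True <-> I = I
p | (q <-> p) = I | I = I
(p | (q <-> p)) -> q = I -> True = True  [~I | True]
((p | (q <-> p)) -> q) | p = True | I = True

True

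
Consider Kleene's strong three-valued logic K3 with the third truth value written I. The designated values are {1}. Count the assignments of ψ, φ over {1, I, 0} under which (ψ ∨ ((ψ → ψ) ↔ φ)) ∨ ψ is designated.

4

Designated under: (ψ=1, φ=1); (ψ=1, φ=I); (ψ=1, φ=0); (ψ=0, φ=1).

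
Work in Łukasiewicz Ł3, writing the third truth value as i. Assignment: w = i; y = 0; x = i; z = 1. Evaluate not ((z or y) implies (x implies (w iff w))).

0

z or y = 1 or 0 = 1
w iff w = i iff i = 1
x implies (w iff w) = i implies 1 = 1
(z or y) implies (x implies (w iff w)) = 1 implies 1 = 1
not ((z or y) implies (x implies (w iff w))) = not 1 = 0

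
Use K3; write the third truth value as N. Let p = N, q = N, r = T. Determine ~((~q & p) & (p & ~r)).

T

~q = ~N = N
~q & p = N & N = N
~r = ~T = F
p & ~r = N & F = F
(~q & p) & (p & ~r) = N & F = F
~((~q & p) & (p & ~r)) = ~F = T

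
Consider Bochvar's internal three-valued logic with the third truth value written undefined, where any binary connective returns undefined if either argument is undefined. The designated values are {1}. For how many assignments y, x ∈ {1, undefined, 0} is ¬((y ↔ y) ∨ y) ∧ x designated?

0

Of the 9 assignments, 0 give a value in {1}.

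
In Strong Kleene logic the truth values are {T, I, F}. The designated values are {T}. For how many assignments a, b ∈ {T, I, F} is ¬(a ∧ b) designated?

Of the 9 assignments, 5 give a value in {T}.

5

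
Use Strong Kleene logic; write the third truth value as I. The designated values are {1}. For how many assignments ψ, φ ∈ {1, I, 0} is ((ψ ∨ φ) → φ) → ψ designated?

3

Designated under: (ψ=1, φ=1); (ψ=1, φ=I); (ψ=1, φ=0).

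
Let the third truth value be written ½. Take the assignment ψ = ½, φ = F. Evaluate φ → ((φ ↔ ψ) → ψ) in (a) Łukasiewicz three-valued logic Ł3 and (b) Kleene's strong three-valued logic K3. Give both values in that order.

T; T

In Łukasiewicz three-valued logic Ł3: φ ↔ ψ = F ↔ ½ = ½
(φ ↔ ψ) → ψ = ½ → ½ = T
φ → ((φ ↔ ψ) → ψ) = F → T = T
In Kleene's strong three-valued logic K3: φ ↔ ψ = F ↔ ½ = ½
(φ ↔ ψ) → ψ = ½ → ½ = ½  [¬½ ∨ ½]
φ → ((φ ↔ ψ) → ψ) = F → ½ = T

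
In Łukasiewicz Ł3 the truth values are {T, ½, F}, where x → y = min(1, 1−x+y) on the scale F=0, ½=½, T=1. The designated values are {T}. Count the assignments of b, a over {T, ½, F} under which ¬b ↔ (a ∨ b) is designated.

3

Designated under: (b=½, a=½); (b=½, a=F); (b=F, a=T).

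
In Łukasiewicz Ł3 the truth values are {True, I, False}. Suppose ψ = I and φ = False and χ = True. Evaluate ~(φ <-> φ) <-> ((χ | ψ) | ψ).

False

φ <-> φ = False <-> False = True
~(φ <-> φ) = ~True = False
χ | ψ = True | I = True
(χ | ψ) | ψ = True | I = True
~(φ <-> φ) <-> ((χ | ψ) | ψ) = False <-> True = False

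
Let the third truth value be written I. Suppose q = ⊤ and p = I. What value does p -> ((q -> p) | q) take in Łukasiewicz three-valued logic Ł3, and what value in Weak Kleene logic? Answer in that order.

⊤; I

In Łukasiewicz three-valued logic Ł3: q -> p = ⊤ -> I = I
(q -> p) | q = I | ⊤ = ⊤
p -> ((q -> p) | q) = I -> ⊤ = ⊤
In Weak Kleene logic: q -> p = ⊤ -> I = I  [any arg is the third value ⇒ result is the third value]
(q -> p) | q = I | ⊤ = I
p -> ((q -> p) | q) = I -> I = I
They differ because Łukasiewicz three-valued logic Ł3 and Weak Kleene logic treat I differently under the binary connectives.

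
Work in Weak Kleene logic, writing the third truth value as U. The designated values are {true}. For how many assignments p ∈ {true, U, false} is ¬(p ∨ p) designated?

1

p=true: false ·
p=U: U ·
p=false: true ✓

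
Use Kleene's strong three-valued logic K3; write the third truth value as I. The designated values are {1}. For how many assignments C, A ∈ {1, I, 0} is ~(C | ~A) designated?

1

Designated under: (C=0, A=1).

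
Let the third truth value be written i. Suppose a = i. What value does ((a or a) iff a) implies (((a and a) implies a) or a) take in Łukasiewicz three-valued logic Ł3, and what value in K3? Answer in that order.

true; i

In Łukasiewicz three-valued logic Ł3: a or a = i or i = i
(a or a) iff a = i iff i = true  [1 − |½−½|]
a and a = i and i = i
(a and a) implies a = i implies i = true
((a and a) implies a) or a = true or i = true
((a or a) iff a) implies (((a and a) implies a) or a) = true implies true = true
In K3: a or a = i or i = i
(a or a) iff a = i iff i = i
a and a = i and i = i
(a and a) implies a = i implies i = i
((a and a) implies a) or a = i or i = i
((a or a) iff a) implies (((a and a) implies a) or a) = i implies i = i
They differ because Łukasiewicz three-valued logic Ł3 and K3 treat i differently under implication.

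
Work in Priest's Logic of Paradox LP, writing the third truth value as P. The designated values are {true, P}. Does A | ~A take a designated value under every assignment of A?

Yes

Every assignment of A over {true, P, false} gives a value in {true, P}.
In particular, with A=P: A | ~A = P.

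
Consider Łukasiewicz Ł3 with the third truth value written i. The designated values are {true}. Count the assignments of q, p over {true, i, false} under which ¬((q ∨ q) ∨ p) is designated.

Designated under: (q=false, p=false).

1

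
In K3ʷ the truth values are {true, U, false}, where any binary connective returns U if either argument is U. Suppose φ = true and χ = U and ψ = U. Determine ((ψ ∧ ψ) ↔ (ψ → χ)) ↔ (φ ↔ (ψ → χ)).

U

ψ ∧ ψ = U ∧ U = U
ψ → χ = U → U = U  [any arg is the third value ⇒ result is the third value]
(ψ ∧ ψ) ↔ (ψ → χ) = U ↔ U = U
ψ → χ = U → U = U
φ ↔ (ψ → χ) = true ↔ U = U
((ψ ∧ ψ) ↔ (ψ → χ)) ↔ (φ ↔ (ψ → χ)) = U ↔ U = U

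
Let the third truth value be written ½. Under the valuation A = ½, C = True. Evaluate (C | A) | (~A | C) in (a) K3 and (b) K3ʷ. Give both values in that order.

In K3: C | A = True | ½ = True
~A = ~½ = ½
~A | C = ½ | True = True
(C | A) | (~A | C) = True | True = True
In K3ʷ: C | A = True | ½ = ½
~A = ~½ = ½
~A | C = ½ | True = ½
(C | A) | (~A | C) = ½ | ½ = ½
They differ because K3 and K3ʷ treat ½ differently under the binary connectives.

True; ½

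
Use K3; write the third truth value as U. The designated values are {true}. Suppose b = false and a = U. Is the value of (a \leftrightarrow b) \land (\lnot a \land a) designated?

a \leftrightarrow b = U \leftrightarrow false = U
\lnot a = \lnot U = U
\lnot a \land a = U \land U = U
(a \leftrightarrow b) \land (\lnot a \land a) = U \land U = U
U ∉ {true}.

No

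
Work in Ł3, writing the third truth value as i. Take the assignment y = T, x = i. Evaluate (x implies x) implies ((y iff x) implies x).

x implies x = i implies i = T  [min(1, 1−½+½)]
y iff x = T iff i = i
(y iff x) implies x = i implies i = T
(x implies x) implies ((y iff x) implies x) = T implies T = T

T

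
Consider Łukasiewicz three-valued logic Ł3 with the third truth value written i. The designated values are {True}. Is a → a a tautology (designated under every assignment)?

Every assignment of a over {True, i, False} gives a value in {True}.
In particular, with a=i: a → a = True.

Yes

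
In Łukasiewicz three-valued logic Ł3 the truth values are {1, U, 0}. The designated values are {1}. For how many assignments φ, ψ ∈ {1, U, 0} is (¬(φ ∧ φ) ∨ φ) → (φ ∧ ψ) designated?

Designated under: (φ=1, ψ=1); (φ=U, ψ=1); (φ=U, ψ=U).

3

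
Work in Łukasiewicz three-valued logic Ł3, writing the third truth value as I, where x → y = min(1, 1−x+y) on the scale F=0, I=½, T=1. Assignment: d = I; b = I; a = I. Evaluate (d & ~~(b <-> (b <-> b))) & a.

b <-> b = I <-> I = T  [1 − |½−½|]
b <-> (b <-> b) = I <-> T = I
~(b <-> (b <-> b)) = ~I = I
~~(b <-> (b <-> b)) = ~I = I
d & ~~(b <-> (b <-> b)) = I & I = I
(d & ~~(b <-> (b <-> b))) & a = I & I = I

I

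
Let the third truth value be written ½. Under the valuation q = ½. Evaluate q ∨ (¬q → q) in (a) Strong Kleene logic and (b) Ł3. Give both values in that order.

½; T

In Strong Kleene logic: ¬q = ¬½ = ½
¬q → q = ½ → ½ = ½  [¬½ ∨ ½]
q ∨ (¬q → q) = ½ ∨ ½ = ½
In Ł3: ¬q = ¬½ = ½
¬q → q = ½ → ½ = T  [min(1, 1−½+½)]
q ∨ (¬q → q) = ½ ∨ T = T
They differ because Strong Kleene logic and Ł3 treat ½ differently under implication.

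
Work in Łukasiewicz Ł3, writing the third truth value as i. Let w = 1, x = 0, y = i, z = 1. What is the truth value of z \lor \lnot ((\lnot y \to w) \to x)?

1

\lnot y = \lnot i = i
\lnot y \to w = i \to 1 = 1
(\lnot y \to w) \to x = 1 \to 0 = 0
\lnot ((\lnot y \to w) \to x) = \lnot 0 = 1
z \lor \lnot ((\lnot y \to w) \to x) = 1 \lor 1 = 1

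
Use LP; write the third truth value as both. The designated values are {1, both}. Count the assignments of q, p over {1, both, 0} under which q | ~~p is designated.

Of the 9 assignments, 8 give a value in {1, both}.

8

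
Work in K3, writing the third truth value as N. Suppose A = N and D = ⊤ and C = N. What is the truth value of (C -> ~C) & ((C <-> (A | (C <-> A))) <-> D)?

N

~C = ~N = N
C -> ~C = N -> N = N
C <-> A = N <-> N = N
A | (C <-> A) = N | N = N
C <-> (A | (C <-> A)) = N <-> N = N
(C <-> (A | (C <-> A))) <-> D = N <-> ⊤ = N
(C -> ~C) & ((C <-> (A | (C <-> A))) <-> D) = N & N = N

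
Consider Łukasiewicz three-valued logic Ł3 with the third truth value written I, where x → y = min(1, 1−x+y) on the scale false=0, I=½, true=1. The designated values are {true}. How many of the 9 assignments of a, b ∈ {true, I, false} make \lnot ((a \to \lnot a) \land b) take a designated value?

Of the 9 assignments, 5 give a value in {true}.

5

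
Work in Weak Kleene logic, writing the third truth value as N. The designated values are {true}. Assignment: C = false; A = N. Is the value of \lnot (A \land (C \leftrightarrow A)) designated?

C \leftrightarrow A = false \leftrightarrow N = N
A \land (C \leftrightarrow A) = N \land N = N
\lnot (A \land (C \leftrightarrow A)) = \lnot N = N
N ∉ {true}.

No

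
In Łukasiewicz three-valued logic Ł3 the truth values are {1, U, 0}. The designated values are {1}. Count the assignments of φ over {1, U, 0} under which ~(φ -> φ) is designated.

φ=1: 0 ·
φ=U: 0 ·
φ=0: 0 ·

0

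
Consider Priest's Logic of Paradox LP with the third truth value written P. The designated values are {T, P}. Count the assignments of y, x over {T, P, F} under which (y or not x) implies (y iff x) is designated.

Of the 9 assignments, 8 give a value in {T, P}.

8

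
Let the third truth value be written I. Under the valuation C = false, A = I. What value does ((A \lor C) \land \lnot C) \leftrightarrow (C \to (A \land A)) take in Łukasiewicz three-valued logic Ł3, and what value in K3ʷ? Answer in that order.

In Łukasiewicz three-valued logic Ł3: A \lor C = I \lor false = I
\lnot C = \lnot false = true
(A \lor C) \land \lnot C = I \land true = I
A \land A = I \land I = I
C \to (A \land A) = false \to I = true  [min(1, 1−0+½)]
((A \lor C) \land \lnot C) \leftrightarrow (C \to (A \land A)) = I \leftrightarrow true = I
In K3ʷ: A \lor C = I \lor false = I
\lnot C = \lnot false = true
(A \lor C) \land \lnot C = I \land true = I
A \land A = I \land I = I
C \to (A \land A) = false \to I = I  [any arg is the third value ⇒ result is the third value]
((A \lor C) \land \lnot C) \leftrightarrow (C \to (A \land A)) = I \leftrightarrow I = I

I; I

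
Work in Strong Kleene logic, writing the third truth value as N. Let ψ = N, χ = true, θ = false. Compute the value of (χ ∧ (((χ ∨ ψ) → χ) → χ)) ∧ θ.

false

χ ∨ ψ = true ∨ N = true
(χ ∨ ψ) → χ = true → true = true
((χ ∨ ψ) → χ) → χ = true → true = true
χ ∧ (((χ ∨ ψ) → χ) → χ) = true ∧ true = true
(χ ∧ (((χ ∨ ψ) → χ) → χ)) ∧ θ = true ∧ false = false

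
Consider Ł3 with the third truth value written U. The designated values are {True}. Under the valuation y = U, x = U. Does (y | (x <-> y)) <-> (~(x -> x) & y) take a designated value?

x <-> y = U <-> U = True
y | (x <-> y) = U | True = True
x -> x = U -> U = True
~(x -> x) = ~True = False
~(x -> x) & y = False & U = False
(y | (x <-> y)) <-> (~(x -> x) & y) = True <-> False = False
False ∉ {True}.

No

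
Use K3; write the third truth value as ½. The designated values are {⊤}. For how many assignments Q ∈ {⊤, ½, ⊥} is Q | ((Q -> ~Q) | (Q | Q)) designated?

2

Q=⊤: ⊤ ✓
Q=½: ½ ·
Q=⊥: ⊤ ✓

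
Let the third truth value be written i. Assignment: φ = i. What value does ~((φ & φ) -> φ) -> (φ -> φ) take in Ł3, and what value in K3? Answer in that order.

true; i

In Ł3: φ & φ = i & i = i
(φ & φ) -> φ = i -> i = true  [min(1, 1−½+½)]
~((φ & φ) -> φ) = ~true = false
φ -> φ = i -> i = true
~((φ & φ) -> φ) -> (φ -> φ) = false -> true = true
In K3: φ & φ = i & i = i
(φ & φ) -> φ = i -> i = i  [~i | i]
~((φ & φ) -> φ) = ~i = i
φ -> φ = i -> i = i
~((φ & φ) -> φ) -> (φ -> φ) = i -> i = i
They differ because Ł3 and K3 treat i differently under implication.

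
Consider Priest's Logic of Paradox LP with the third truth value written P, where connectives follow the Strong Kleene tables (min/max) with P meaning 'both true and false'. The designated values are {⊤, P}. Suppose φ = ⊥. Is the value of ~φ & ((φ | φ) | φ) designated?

~φ = ~⊥ = ⊤
φ | φ = ⊥ | ⊥ = ⊥
(φ | φ) | φ = ⊥ | ⊥ = ⊥
~φ & ((φ | φ) | φ) = ⊤ & ⊥ = ⊥
⊥ ∉ {⊤, P}.

No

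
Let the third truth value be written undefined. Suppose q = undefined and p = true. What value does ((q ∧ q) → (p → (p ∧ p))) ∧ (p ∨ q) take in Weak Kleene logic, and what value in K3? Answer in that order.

In Weak Kleene logic: q ∧ q = undefined ∧ undefined = undefined
p ∧ p = true ∧ true = true
p → (p ∧ p) = true → true = true
(q ∧ q) → (p → (p ∧ p)) = undefined → true = undefined  [any arg is the third value ⇒ result is the third value]
p ∨ q = true ∨ undefined = undefined
((q ∧ q) → (p → (p ∧ p))) ∧ (p ∨ q) = undefined ∧ undefined = undefined
In K3: q ∧ q = undefined ∧ undefined = undefined
p ∧ p = true ∧ true = true
p → (p ∧ p) = true → true = true
(q ∧ q) → (p → (p ∧ p)) = undefined → true = true  [¬undefined ∨ true]
p ∨ q = true ∨ undefined = true
((q ∧ q) → (p → (p ∧ p))) ∧ (p ∨ q) = true ∧ true = true
They differ because Weak Kleene logic and K3 treat undefined differently under the binary connectives.

undefined; true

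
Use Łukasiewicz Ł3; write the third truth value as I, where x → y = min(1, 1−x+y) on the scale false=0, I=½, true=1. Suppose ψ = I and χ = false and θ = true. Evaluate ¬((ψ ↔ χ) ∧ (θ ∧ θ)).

ψ ↔ χ = I ↔ false = I
θ ∧ θ = true ∧ true = true
(ψ ↔ χ) ∧ (θ ∧ θ) = I ∧ true = I
¬((ψ ↔ χ) ∧ (θ ∧ θ)) = ¬I = I

I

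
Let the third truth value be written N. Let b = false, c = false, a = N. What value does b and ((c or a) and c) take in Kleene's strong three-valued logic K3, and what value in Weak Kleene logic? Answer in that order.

In Kleene's strong three-valued logic K3: c or a = false or N = N
(c or a) and c = N and false = false
b and ((c or a) and c) = false and false = false
In Weak Kleene logic: c or a = false or N = N
(c or a) and c = N and false = N
b and ((c or a) and c) = false and N = N
They differ because Kleene's strong three-valued logic K3 and Weak Kleene logic treat N differently under the binary connectives.

false; N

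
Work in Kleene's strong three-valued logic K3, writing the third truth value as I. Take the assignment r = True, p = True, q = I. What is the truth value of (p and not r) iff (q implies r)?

False

not r = not True = False
p and not r = True and False = False
q implies r = I implies True = True  [not I or True]
(p and not r) iff (q implies r) = False iff True = False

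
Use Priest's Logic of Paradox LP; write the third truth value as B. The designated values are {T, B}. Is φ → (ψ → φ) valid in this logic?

Every assignment of φ, ψ over {T, B, F} gives a value in {T, B}.
In particular, with φ=B, ψ=B: φ → (ψ → φ) = B.

Yes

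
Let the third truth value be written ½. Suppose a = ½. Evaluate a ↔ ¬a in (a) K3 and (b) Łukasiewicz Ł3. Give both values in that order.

In K3: ¬a = ¬½ = ½
a ↔ ¬a = ½ ↔ ½ = ½
In Łukasiewicz Ł3: ¬a = ¬½ = ½
a ↔ ¬a = ½ ↔ ½ = ⊤
They differ because K3 and Łukasiewicz Ł3 treat ½ differently under implication.

½; ⊤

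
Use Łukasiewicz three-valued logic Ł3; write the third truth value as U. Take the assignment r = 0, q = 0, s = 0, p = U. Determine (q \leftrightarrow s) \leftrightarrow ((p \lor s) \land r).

0

q \leftrightarrow s = 0 \leftrightarrow 0 = 1
p \lor s = U \lor 0 = U
(p \lor s) \land r = U \land 0 = 0
(q \leftrightarrow s) \leftrightarrow ((p \lor s) \land r) = 1 \leftrightarrow 0 = 0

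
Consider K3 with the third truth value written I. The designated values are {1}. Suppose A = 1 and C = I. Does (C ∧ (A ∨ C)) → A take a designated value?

A ∨ C = 1 ∨ I = 1
C ∧ (A ∨ C) = I ∧ 1 = I
(C ∧ (A ∨ C)) → A = I → 1 = 1  [¬I ∨ 1]
1 ∈ {1}.

Yes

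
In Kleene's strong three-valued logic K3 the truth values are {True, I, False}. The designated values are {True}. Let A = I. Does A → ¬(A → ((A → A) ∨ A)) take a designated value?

No

A → A = I → I = I  [¬I ∨ I]
(A → A) ∨ A = I ∨ I = I
A → ((A → A) ∨ A) = I → I = I
¬(A → ((A → A) ∨ A)) = ¬I = I
A → ¬(A → ((A → A) ∨ A)) = I → I = I
I ∉ {True}.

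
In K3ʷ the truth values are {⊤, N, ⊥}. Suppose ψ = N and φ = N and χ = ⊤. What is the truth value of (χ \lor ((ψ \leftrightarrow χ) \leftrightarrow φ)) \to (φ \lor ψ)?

ψ \leftrightarrow χ = N \leftrightarrow ⊤ = N
(ψ \leftrightarrow χ) \leftrightarrow φ = N \leftrightarrow N = N
χ \lor ((ψ \leftrightarrow χ) \leftrightarrow φ) = ⊤ \lor N = N
φ \lor ψ = N \lor N = N
(χ \lor ((ψ \leftrightarrow χ) \leftrightarrow φ)) \to (φ \lor ψ) = N \to N = N

N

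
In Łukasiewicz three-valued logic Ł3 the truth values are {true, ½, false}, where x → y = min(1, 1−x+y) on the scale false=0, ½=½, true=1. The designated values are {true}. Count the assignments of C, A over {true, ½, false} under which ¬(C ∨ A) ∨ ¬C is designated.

Designated under: (C=false, A=true); (C=false, A=½); (C=false, A=false).

3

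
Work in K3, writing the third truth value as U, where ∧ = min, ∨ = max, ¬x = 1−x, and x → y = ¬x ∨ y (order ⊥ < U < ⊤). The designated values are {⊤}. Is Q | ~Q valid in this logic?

No

Countermodel: Q=U gives U, which is not designated.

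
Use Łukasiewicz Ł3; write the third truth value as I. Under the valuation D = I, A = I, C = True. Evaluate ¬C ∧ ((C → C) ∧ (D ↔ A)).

False

¬C = ¬True = False
C → C = True → True = True
D ↔ A = I ↔ I = True  [1 − |½−½|]
(C → C) ∧ (D ↔ A) = True ∧ True = True
¬C ∧ ((C → C) ∧ (D ↔ A)) = False ∧ True = False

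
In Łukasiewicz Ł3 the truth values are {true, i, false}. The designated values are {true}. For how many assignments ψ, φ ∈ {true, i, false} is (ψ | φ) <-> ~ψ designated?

3

Designated under: (ψ=i, φ=i); (ψ=i, φ=false); (ψ=false, φ=true).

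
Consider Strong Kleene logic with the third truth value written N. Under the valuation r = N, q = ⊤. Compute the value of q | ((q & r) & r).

⊤

q & r = ⊤ & N = N
(q & r) & r = N & N = N
q | ((q & r) & r) = ⊤ | N = ⊤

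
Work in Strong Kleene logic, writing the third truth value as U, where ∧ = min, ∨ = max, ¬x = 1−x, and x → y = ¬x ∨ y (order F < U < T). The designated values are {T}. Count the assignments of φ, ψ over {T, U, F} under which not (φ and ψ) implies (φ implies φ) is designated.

6

Of the 9 assignments, 6 give a value in {T}.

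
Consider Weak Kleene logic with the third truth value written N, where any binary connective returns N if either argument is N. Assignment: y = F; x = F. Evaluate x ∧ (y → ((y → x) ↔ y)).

F

y → x = F → F = T
(y → x) ↔ y = T ↔ F = F
y → ((y → x) ↔ y) = F → F = T
x ∧ (y → ((y → x) ↔ y)) = F ∧ T = F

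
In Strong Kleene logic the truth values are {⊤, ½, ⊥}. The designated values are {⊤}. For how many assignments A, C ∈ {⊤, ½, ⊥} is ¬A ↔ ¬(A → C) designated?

Designated under: (A=⊤, C=⊤).

1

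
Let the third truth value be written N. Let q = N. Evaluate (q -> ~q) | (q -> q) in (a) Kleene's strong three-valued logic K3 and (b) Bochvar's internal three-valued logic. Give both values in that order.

In Kleene's strong three-valued logic K3: ~q = ~N = N
q -> ~q = N -> N = N
q -> q = N -> N = N
(q -> ~q) | (q -> q) = N | N = N
In Bochvar's internal three-valued logic: ~q = ~N = N
q -> ~q = N -> N = N  [any arg is the third value ⇒ result is the third value]
q -> q = N -> N = N
(q -> ~q) | (q -> q) = N | N = N

N; N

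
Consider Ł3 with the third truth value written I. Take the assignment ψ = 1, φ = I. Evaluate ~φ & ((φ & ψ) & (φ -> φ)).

I

~φ = ~I = I
φ & ψ = I & 1 = I
φ -> φ = I -> I = 1  [min(1, 1−½+½)]
(φ & ψ) & (φ -> φ) = I & 1 = I
~φ & ((φ & ψ) & (φ -> φ)) = I & I = I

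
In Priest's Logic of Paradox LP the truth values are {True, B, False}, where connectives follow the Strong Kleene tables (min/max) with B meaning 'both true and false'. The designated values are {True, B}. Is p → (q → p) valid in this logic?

Every assignment of p, q over {True, B, False} gives a value in {True, B}.
In particular, with p=B, q=B: p → (q → p) = B.

Yes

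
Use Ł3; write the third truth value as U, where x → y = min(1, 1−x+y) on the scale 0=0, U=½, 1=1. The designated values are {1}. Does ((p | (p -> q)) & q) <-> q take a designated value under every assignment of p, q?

Yes

Every assignment of p, q over {1, U, 0} gives a value in {1}.
In particular, with p=U, q=U: ((p | (p -> q)) & q) <-> q = 1.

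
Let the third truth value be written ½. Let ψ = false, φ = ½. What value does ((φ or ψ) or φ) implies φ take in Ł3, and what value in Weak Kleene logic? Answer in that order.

true; ½

In Ł3: φ or ψ = ½ or false = ½
(φ or ψ) or φ = ½ or ½ = ½
((φ or ψ) or φ) implies φ = ½ implies ½ = true  [min(1, 1−½+½)]
In Weak Kleene logic: φ or ψ = ½ or false = ½
(φ or ψ) or φ = ½ or ½ = ½
((φ or ψ) or φ) implies φ = ½ implies ½ = ½  [any arg is the third value ⇒ result is the third value]
They differ because Ł3 and Weak Kleene logic treat ½ differently under the binary connectives.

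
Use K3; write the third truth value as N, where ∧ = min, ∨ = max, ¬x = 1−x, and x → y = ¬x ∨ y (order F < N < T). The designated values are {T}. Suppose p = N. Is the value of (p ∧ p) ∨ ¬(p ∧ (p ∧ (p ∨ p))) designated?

p ∧ p = N ∧ N = N
p ∨ p = N ∨ N = N
p ∧ (p ∨ p) = N ∧ N = N
p ∧ (p ∧ (p ∨ p)) = N ∧ N = N
¬(p ∧ (p ∧ (p ∨ p))) = ¬N = N
(p ∧ p) ∨ ¬(p ∧ (p ∧ (p ∨ p))) = N ∨ N = N
N ∉ {T}.

No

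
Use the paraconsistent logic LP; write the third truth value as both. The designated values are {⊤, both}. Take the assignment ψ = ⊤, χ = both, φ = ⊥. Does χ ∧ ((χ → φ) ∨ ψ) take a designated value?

Yes

χ → φ = both → ⊥ = both
(χ → φ) ∨ ψ = both ∨ ⊤ = ⊤
χ ∧ ((χ → φ) ∨ ψ) = both ∧ ⊤ = both
both ∈ {⊤, both}.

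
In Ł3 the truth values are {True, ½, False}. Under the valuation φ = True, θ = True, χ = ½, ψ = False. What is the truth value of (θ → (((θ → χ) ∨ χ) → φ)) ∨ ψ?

True

θ → χ = True → ½ = ½  [min(1, 1−1+½)]
(θ → χ) ∨ χ = ½ ∨ ½ = ½
((θ → χ) ∨ χ) → φ = ½ → True = True
θ → (((θ → χ) ∨ χ) → φ) = True → True = True
(θ → (((θ → χ) ∨ χ) → φ)) ∨ ψ = True ∨ False = True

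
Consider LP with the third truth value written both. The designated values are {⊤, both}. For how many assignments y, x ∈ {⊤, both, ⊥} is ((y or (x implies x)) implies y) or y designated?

Of the 9 assignments, 7 give a value in {⊤, both}.

7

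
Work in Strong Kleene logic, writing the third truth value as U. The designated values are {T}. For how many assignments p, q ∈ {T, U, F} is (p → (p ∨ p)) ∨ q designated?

Of the 9 assignments, 7 give a value in {T}.

7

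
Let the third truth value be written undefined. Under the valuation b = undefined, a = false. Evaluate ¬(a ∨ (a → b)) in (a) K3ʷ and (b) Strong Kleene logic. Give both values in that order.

undefined; false

In K3ʷ: a → b = false → undefined = undefined  [any arg is the third value ⇒ result is the third value]
a ∨ (a → b) = false ∨ undefined = undefined
¬(a ∨ (a → b)) = ¬undefined = undefined
In Strong Kleene logic: a → b = false → undefined = true  [¬false ∨ undefined]
a ∨ (a → b) = false ∨ true = true
¬(a ∨ (a → b)) = ¬true = false
They differ because K3ʷ and Strong Kleene logic treat undefined differently under the binary connectives.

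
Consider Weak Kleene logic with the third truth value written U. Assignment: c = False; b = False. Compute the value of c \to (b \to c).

True

b \to c = False \to False = True
c \to (b \to c) = False \to True = True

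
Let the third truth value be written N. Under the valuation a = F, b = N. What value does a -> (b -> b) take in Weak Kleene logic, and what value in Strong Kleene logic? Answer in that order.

N; T

In Weak Kleene logic: b -> b = N -> N = N  [any arg is the third value ⇒ result is the third value]
a -> (b -> b) = F -> N = N
In Strong Kleene logic: b -> b = N -> N = N
a -> (b -> b) = F -> N = T
They differ because Weak Kleene logic and Strong Kleene logic treat N differently under the binary connectives.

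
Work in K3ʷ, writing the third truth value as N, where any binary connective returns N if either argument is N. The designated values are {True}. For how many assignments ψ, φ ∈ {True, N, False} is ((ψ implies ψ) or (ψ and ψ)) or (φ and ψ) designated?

4

Designated under: (ψ=True, φ=True); (ψ=True, φ=False); (ψ=False, φ=True); (ψ=False, φ=False).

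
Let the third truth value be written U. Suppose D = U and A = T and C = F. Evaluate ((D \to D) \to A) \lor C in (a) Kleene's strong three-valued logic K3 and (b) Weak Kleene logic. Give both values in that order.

In Kleene's strong three-valued logic K3: D \to D = U \to U = U  [\lnot U \lor U]
(D \to D) \to A = U \to T = T
((D \to D) \to A) \lor C = T \lor F = T
In Weak Kleene logic: D \to D = U \to U = U
(D \to D) \to A = U \to T = U
((D \to D) \to A) \lor C = U \lor F = U
They differ because Kleene's strong three-valued logic K3 and Weak Kleene logic treat U differently under the binary connectives.

T; U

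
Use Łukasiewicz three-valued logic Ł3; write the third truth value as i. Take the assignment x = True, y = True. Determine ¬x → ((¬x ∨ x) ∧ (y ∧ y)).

True

¬x = ¬True = False
¬x = ¬True = False
¬x ∨ x = False ∨ True = True
y ∧ y = True ∧ True = True
(¬x ∨ x) ∧ (y ∧ y) = True ∧ True = True
¬x → ((¬x ∨ x) ∧ (y ∧ y)) = False → True = True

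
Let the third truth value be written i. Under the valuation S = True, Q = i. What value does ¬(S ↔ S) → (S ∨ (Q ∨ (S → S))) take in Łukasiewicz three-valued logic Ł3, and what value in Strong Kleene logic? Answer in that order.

In Łukasiewicz three-valued logic Ł3: S ↔ S = True ↔ True = True
¬(S ↔ S) = ¬True = False
S → S = True → True = True
Q ∨ (S → S) = i ∨ True = True
S ∨ (Q ∨ (S → S)) = True ∨ True = True
¬(S ↔ S) → (S ∨ (Q ∨ (S → S))) = False → True = True
In Strong Kleene logic: S ↔ S = True ↔ True = True
¬(S ↔ S) = ¬True = False
S → S = True → True = True
Q ∨ (S → S) = i ∨ True = True
S ∨ (Q ∨ (S → S)) = True ∨ True = True
¬(S ↔ S) → (S ∨ (Q ∨ (S → S))) = False → True = True

True; True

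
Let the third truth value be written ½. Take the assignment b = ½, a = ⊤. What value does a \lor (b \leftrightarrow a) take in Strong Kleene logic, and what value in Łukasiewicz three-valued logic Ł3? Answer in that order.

In Strong Kleene logic: b \leftrightarrow a = ½ \leftrightarrow ⊤ = ½
a \lor (b \leftrightarrow a) = ⊤ \lor ½ = ⊤
In Łukasiewicz three-valued logic Ł3: b \leftrightarrow a = ½ \leftrightarrow ⊤ = ½  [1 − |½−1|]
a \lor (b \leftrightarrow a) = ⊤ \lor ½ = ⊤

⊤; ⊤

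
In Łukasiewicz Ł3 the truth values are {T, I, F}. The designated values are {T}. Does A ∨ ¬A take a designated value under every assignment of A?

Countermodel: A=I gives I, which is not designated.

No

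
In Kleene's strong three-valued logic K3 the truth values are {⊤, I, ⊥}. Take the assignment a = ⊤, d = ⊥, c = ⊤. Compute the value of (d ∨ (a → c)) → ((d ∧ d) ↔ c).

a → c = ⊤ → ⊤ = ⊤
d ∨ (a → c) = ⊥ ∨ ⊤ = ⊤
d ∧ d = ⊥ ∧ ⊥ = ⊥
(d ∧ d) ↔ c = ⊥ ↔ ⊤ = ⊥
(d ∨ (a → c)) → ((d ∧ d) ↔ c) = ⊤ → ⊥ = ⊥

⊥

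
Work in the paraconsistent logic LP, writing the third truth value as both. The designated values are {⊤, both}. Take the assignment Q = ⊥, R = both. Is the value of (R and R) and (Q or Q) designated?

R and R = both and both = both
Q or Q = ⊥ or ⊥ = ⊥
(R and R) and (Q or Q) = both and ⊥ = ⊥
⊥ ∉ {⊤, both}.

No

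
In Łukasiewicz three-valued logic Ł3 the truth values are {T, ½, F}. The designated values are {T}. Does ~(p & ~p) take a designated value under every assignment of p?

Countermodel: p=½ gives ½, which is not designated.

No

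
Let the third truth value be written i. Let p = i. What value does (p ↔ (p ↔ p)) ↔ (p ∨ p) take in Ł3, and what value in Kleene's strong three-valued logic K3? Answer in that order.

T; i

In Ł3: p ↔ p = i ↔ i = T  [1 − |½−½|]
p ↔ (p ↔ p) = i ↔ T = i
p ∨ p = i ∨ i = i
(p ↔ (p ↔ p)) ↔ (p ∨ p) = i ↔ i = T
In Kleene's strong three-valued logic K3: p ↔ p = i ↔ i = i
p ↔ (p ↔ p) = i ↔ i = i
p ∨ p = i ∨ i = i
(p ↔ (p ↔ p)) ↔ (p ∨ p) = i ↔ i = i
They differ because Ł3 and Kleene's strong three-valued logic K3 treat i differently under implication.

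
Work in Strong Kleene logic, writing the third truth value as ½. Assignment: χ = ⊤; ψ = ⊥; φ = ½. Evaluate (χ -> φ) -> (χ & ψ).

χ -> φ = ⊤ -> ½ = ½
χ & ψ = ⊤ & ⊥ = ⊥
(χ -> φ) -> (χ & ψ) = ½ -> ⊥ = ½

½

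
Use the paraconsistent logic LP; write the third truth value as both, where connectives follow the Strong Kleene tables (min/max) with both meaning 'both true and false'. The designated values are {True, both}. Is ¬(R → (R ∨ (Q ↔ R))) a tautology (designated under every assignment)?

No

Countermodel: R=True, Q=True gives False, which is not designated.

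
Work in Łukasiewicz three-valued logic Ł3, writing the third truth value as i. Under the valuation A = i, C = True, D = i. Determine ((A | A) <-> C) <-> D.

True

A | A = i | i = i
(A | A) <-> C = i <-> True = i  [1 − |½−1|]
((A | A) <-> C) <-> D = i <-> i = True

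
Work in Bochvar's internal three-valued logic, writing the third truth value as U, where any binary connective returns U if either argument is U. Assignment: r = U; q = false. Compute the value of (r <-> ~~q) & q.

U

~q = ~false = true
~~q = ~true = false
r <-> ~~q = U <-> false = U
(r <-> ~~q) & q = U & false = U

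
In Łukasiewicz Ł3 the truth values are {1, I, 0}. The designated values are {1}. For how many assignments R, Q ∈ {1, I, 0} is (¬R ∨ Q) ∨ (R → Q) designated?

Of the 9 assignments, 6 give a value in {1}.

6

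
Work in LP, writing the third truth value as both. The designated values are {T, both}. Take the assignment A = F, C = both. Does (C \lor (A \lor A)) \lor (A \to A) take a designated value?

Yes

A \lor A = F \lor F = F
C \lor (A \lor A) = both \lor F = both
A \to A = F \to F = T
(C \lor (A \lor A)) \lor (A \to A) = both \lor T = T
T ∈ {T, both}.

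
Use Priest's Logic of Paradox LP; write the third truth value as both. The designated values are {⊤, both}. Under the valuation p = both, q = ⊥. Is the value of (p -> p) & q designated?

p -> p = both -> both = both  [~both | both]
(p -> p) & q = both & ⊥ = ⊥
⊥ ∉ {⊤, both}.

No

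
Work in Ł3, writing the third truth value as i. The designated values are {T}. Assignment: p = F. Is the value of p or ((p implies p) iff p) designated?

p implies p = F implies F = T
(p implies p) iff p = T iff F = F
p or ((p implies p) iff p) = F or F = F
F ∉ {T}.

No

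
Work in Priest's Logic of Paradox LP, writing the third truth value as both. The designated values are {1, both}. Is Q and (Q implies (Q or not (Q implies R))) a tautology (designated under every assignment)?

Countermodel: Q=0, R=1 gives 0, which is not designated.

No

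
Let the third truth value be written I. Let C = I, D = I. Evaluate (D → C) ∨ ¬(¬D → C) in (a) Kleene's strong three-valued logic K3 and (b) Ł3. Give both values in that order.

In Kleene's strong three-valued logic K3: D → C = I → I = I  [¬I ∨ I]
¬D = ¬I = I
¬D → C = I → I = I
¬(¬D → C) = ¬I = I
(D → C) ∨ ¬(¬D → C) = I ∨ I = I
In Ł3: D → C = I → I = True  [min(1, 1−½+½)]
¬D = ¬I = I
¬D → C = I → I = True
¬(¬D → C) = ¬True = False
(D → C) ∨ ¬(¬D → C) = True ∨ False = True
They differ because Kleene's strong three-valued logic K3 and Ł3 treat I differently under implication.

I; True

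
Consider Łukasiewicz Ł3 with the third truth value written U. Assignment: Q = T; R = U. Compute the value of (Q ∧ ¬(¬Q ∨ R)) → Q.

T

¬Q = ¬T = F
¬Q ∨ R = F ∨ U = U
¬(¬Q ∨ R) = ¬U = U
Q ∧ ¬(¬Q ∨ R) = T ∧ U = U
(Q ∧ ¬(¬Q ∨ R)) → Q = U → T = T  [min(1, 1−½+1)]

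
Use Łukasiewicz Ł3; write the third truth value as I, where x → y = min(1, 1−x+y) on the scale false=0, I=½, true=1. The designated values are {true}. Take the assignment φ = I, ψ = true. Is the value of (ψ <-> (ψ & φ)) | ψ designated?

Yes

ψ & φ = true & I = I
ψ <-> (ψ & φ) = true <-> I = I  [1 − |1−½|]
(ψ <-> (ψ & φ)) | ψ = I | true = true
true ∈ {true}.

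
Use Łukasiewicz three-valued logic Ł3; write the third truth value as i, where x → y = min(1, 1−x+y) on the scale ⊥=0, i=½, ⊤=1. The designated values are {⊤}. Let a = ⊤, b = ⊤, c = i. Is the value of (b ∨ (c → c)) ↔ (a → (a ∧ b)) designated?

Yes

c → c = i → i = ⊤  [min(1, 1−½+½)]
b ∨ (c → c) = ⊤ ∨ ⊤ = ⊤
a ∧ b = ⊤ ∧ ⊤ = ⊤
a → (a ∧ b) = ⊤ → ⊤ = ⊤
(b ∨ (c → c)) ↔ (a → (a ∧ b)) = ⊤ ↔ ⊤ = ⊤
⊤ ∈ {⊤}.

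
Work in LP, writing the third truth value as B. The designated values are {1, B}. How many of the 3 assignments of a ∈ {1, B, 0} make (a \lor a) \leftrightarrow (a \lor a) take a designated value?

a=1: 1 ✓
a=B: B ✓
a=0: 1 ✓

3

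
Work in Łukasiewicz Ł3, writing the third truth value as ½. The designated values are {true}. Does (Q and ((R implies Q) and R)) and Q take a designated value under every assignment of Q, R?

No

Countermodel: Q=true, R=½ gives ½, which is not designated.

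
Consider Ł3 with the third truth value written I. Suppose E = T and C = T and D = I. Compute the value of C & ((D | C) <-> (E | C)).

T

D | C = I | T = T
E | C = T | T = T
(D | C) <-> (E | C) = T <-> T = T
C & ((D | C) <-> (E | C)) = T & T = T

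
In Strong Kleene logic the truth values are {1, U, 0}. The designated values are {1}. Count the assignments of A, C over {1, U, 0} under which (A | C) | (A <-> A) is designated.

7

Of the 9 assignments, 7 give a value in {1}.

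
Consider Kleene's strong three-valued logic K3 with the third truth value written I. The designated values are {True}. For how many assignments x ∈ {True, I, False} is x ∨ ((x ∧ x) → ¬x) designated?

2

x=True: True ✓
x=I: I ·
x=False: True ✓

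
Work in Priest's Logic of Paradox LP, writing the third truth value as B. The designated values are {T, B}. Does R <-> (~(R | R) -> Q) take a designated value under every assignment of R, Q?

Countermodel: R=F, Q=T gives F, which is not designated.

No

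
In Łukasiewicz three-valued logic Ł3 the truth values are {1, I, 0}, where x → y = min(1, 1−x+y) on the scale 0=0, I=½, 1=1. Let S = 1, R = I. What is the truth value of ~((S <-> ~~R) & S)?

~R = ~I = I
~~R = ~I = I
S <-> ~~R = 1 <-> I = I  [1 − |1−½|]
(S <-> ~~R) & S = I & 1 = I
~((S <-> ~~R) & S) = ~I = I

I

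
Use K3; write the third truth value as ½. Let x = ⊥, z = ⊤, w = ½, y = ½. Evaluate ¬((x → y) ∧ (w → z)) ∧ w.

x → y = ⊥ → ½ = ⊤  [¬⊥ ∨ ½]
w → z = ½ → ⊤ = ⊤
(x → y) ∧ (w → z) = ⊤ ∧ ⊤ = ⊤
¬((x → y) ∧ (w → z)) = ¬⊤ = ⊥
¬((x → y) ∧ (w → z)) ∧ w = ⊥ ∧ ½ = ⊥

⊥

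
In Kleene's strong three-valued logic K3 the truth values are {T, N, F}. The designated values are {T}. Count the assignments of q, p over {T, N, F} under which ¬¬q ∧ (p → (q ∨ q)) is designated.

Designated under: (q=T, p=T); (q=T, p=N); (q=T, p=F).

3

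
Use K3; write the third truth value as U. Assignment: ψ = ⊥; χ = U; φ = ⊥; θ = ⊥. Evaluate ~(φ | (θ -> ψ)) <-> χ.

θ -> ψ = ⊥ -> ⊥ = ⊤
φ | (θ -> ψ) = ⊥ | ⊤ = ⊤
~(φ | (θ -> ψ)) = ~⊤ = ⊥
~(φ | (θ -> ψ)) <-> χ = ⊥ <-> U = U

U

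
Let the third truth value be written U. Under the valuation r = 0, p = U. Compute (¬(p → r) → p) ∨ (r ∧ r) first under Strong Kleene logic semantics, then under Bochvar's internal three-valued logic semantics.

In Strong Kleene logic: p → r = U → 0 = U  [¬U ∨ 0]
¬(p → r) = ¬U = U
¬(p → r) → p = U → U = U
r ∧ r = 0 ∧ 0 = 0
(¬(p → r) → p) ∨ (r ∧ r) = U ∨ 0 = U
In Bochvar's internal three-valued logic: p → r = U → 0 = U
¬(p → r) = ¬U = U
¬(p → r) → p = U → U = U
r ∧ r = 0 ∧ 0 = 0
(¬(p → r) → p) ∨ (r ∧ r) = U ∨ 0 = U

U; U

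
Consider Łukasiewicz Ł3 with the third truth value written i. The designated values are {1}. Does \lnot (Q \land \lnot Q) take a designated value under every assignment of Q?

No

Countermodel: Q=i gives i, which is not designated.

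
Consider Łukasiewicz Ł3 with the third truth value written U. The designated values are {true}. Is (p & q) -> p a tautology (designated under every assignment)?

Yes

Every assignment of p, q over {true, U, false} gives a value in {true}.
In particular, with p=U, q=U: (p & q) -> p = true.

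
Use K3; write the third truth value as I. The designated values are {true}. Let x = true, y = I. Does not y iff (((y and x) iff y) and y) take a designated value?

not y = not I = I
y and x = I and true = I
(y and x) iff y = I iff I = I
((y and x) iff y) and y = I and I = I
not y iff (((y and x) iff y) and y) = I iff I = I
I ∉ {true}.

No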